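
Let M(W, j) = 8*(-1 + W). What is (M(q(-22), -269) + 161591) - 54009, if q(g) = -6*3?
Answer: 107430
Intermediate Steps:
q(g) = -18
M(W, j) = -8 + 8*W
(M(q(-22), -269) + 161591) - 54009 = ((-8 + 8*(-18)) + 161591) - 54009 = ((-8 - 144) + 161591) - 54009 = (-152 + 161591) - 54009 = 161439 - 54009 = 107430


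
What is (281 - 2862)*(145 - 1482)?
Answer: 3450797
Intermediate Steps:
(281 - 2862)*(145 - 1482) = -2581*(-1337) = 3450797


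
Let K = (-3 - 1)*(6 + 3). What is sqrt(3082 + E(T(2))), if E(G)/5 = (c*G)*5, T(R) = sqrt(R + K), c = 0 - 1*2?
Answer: sqrt(3082 - 50*I*sqrt(34)) ≈ 55.578 - 2.6229*I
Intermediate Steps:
K = -36 (K = -4*9 = -36)
c = -2 (c = 0 - 2 = -2)
T(R) = sqrt(-36 + R) (T(R) = sqrt(R - 36) = sqrt(-36 + R))
E(G) = -50*G (E(G) = 5*(-2*G*5) = 5*(-10*G) = -50*G)
sqrt(3082 + E(T(2))) = sqrt(3082 - 50*sqrt(-36 + 2)) = sqrt(3082 - 50*I*sqrt(34))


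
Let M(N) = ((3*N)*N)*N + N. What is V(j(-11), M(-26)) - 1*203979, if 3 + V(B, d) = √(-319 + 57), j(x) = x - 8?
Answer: -203982 + I*√262 ≈ -2.0398e+5 + 16.186*I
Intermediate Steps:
M(N) = N + 3*N³ (M(N) = (3*N²)*N + N = 3*N³ + N = N + 3*N³)
j(x) = -8 + x
V(B, d) = -3 + I*√262 (V(B, d) = -3 + √(-319 + 57) = -3 + √(-262) = -3 + I*√262)
V(j(-11), M(-26)) - 1*203979 = (-3 + I*√262) - 1*203979 = (-3 + I*√262) - 203979 = -203982 + I*√262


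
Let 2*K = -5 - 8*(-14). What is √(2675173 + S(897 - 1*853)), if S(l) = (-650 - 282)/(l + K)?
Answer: √101723089845/195 ≈ 1635.6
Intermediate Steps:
K = 107/2 (K = (-5 - 8*(-14))/2 = (-5 + 112)/2 = (½)*107 = 107/2 ≈ 53.500)
S(l) = -932/(107/2 + l) (S(l) = (-650 - 282)/(l + 107/2) = -932/(107/2 + l))
√(2675173 + S(897 - 1*853)) = √(2675173 - 1864/(107 + 2*(897 - 1*853))) = √(2675173 - 1864/(107 + 2*(897 - 853))) = √(2675173 - 1864/(107 + 2*44)) = √(2675173 - 1864/(107 + 88)) = √(2675173 - 1864/195) = √(521656871/195) = √101723089845/195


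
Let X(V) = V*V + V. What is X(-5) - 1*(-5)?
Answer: 25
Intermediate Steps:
X(V) = V + V² (X(V) = V² + V = V + V²)
X(-5) - 1*(-5) = -5*(1 - 5) - 1*(-5) = -5*(-4) + 5 = 20 + 5 = 25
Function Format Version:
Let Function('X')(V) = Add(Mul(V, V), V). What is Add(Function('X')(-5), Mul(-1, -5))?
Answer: 25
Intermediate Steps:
Function('X')(V) = Add(V, Pow(V, 2)) (Function('X')(V) = Add(Pow(V, 2), V) = Add(V, Pow(V, 2)))
Add(Function('X')(-5), Mul(-1, -5)) = Add(Mul(-5, Add(1, -5)), Mul(-1, -5)) = Add(Mul(-5, -4), 5) = Add(20, 5) = 25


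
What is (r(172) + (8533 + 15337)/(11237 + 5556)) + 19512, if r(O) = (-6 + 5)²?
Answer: 46815097/2399 ≈ 19514.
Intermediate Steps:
r(O) = 1 (r(O) = (-1)² = 1)
(r(172) + (8533 + 15337)/(11237 + 5556)) + 19512 = (1 + (8533 + 15337)/(11237 + 5556)) + 19512 = (1 + 23870/16793) + 19512 = (1 + 23870*(1/16793)) + 19512 = (1 + 3410/2399) + 19512 = 5809/2399 + 19512 = 46815097/2399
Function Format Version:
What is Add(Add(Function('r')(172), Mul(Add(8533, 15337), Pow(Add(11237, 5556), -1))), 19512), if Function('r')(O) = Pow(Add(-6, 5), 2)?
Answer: Rational(46815097, 2399) ≈ 19514.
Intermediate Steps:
Function('r')(O) = 1 (Function('r')(O) = Pow(-1, 2) = 1)
Add(Add(Function('r')(172), Mul(Add(8533, 15337), Pow(Add(11237, 5556), -1))), 19512) = Add(Add(1, Mul(Add(8533, 15337), Pow(Add(11237, 5556), -1))), 19512) = Add(Add(1, Mul(23870, Pow(16793, -1))), 19512) = Add(Add(1, Mul(23870, Rational(1, 16793))), 19512) = Add(Add(1, Rational(3410, 2399)), 19512) = Add(Rational(5809, 2399), 19512) = Rational(46815097, 2399)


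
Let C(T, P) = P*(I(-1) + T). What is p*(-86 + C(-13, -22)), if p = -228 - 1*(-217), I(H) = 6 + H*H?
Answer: -506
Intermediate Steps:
I(H) = 6 + H²
p = -11 (p = -228 + 217 = -11)
C(T, P) = P*(7 + T) (C(T, P) = P*((6 + (-1)²) + T) = P*((6 + 1) + T) = P*(7 + T))
p*(-86 + C(-13, -22)) = -11*(-86 - 22*(7 - 13)) = -11*(-86 - 22*(-6)) = -11*(-86 + 132) = -11*46 = -506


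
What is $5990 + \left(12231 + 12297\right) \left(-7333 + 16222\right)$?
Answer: $218035382$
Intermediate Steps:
$5990 + \left(12231 + 12297\right) \left(-7333 + 16222\right) = 5990 + 24528 \cdot 8889 = 5990 + 218029392 = 218035382$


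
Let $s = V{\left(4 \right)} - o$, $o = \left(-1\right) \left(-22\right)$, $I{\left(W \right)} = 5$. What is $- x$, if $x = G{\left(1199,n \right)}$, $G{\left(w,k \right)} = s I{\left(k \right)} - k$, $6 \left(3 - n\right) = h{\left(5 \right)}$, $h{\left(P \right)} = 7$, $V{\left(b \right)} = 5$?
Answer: $\frac{521}{6} \approx 86.833$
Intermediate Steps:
$o = 22$
$s = -17$ ($s = 5 - 22 = -17$)
$n = \frac{11}{6}$ ($n = 3 - \frac{7}{6} = \frac{11}{6} \approx 1.8333$)
$G{\left(w,k \right)} = -85 - k$ ($G{\left(w,k \right)} = \left(-17\right) 5 - k = -85 - k$)
$x = - \frac{521}{6}$ ($x = -85 - \frac{11}{6} = - \frac{521}{6} \approx -86.833$)
$- x = \left(-1\right) \left(- \frac{521}{6}\right) = \frac{521}{6}$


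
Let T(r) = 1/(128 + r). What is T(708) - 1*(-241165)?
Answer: 201613941/836 ≈ 2.4117e+5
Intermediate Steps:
T(708) - 1*(-241165) = 1/(128 + 708) - 1*(-241165) = 1/836 + 241165 = 201613941/836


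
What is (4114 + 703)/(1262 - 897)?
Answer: 4817/365 ≈ 13.197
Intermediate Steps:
(4114 + 703)/(1262 - 897) = 4817/365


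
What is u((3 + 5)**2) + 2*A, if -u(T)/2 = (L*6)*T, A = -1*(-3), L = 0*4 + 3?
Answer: -2298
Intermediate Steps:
L = 3 (L = 0 + 3 = 3)
A = 3
u(T) = -36*T (u(T) = -2*3*6*T = -36*T)
u((3 + 5)**2) + 2*A = -36*(3 + 5)**2 + 2*3 = -36*8**2 + 6 = -36*64 + 6 = -2304 + 6 = -2298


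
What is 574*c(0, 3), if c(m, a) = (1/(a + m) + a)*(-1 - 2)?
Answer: -5740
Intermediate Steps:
c(m, a) = -3*a - 3/(a + m) (c(m, a) = (a + 1/(a + m))*(-3) = -3*a - 3/(a + m))
574*c(0, 3) = 574*(3*(-1 - 1*3**2 - 1*3*0)/(3 + 0)) = 574*(3*(-1 - 1*9 + 0)/3) = 574*(3*(1/3)*(-1 - 9 + 0)) = 574*(3*(1/3)*(-10)) = 574*(-10) = -5740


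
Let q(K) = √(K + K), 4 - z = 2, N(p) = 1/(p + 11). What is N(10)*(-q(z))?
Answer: -2/21 ≈ -0.095238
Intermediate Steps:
N(p) = 1/(11 + p)
z = 2 (z = 4 - 1*2 = 4 - 2 = 2)
q(K) = √2*√K (q(K) = √(2*K) = √2*√K)
N(10)*(-q(z)) = (-√2*√2)/(11 + 10) = (-1*2)/21 = (1/21)*(-2) = -2/21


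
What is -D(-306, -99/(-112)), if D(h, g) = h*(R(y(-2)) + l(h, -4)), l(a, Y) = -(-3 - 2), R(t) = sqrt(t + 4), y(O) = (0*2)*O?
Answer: 2142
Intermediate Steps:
y(O) = 0 (y(O) = 0*O = 0)
R(t) = sqrt(4 + t)
l(a, Y) = 5 (l(a, Y) = -1*(-5) = 5)
D(h, g) = 7*h (D(h, g) = h*(sqrt(4 + 0) + 5) = h*(sqrt(4) + 5) = h*(2 + 5) = h*7 = 7*h)
-D(-306, -99/(-112)) = -7*(-306) = -1*(-2142) = 2142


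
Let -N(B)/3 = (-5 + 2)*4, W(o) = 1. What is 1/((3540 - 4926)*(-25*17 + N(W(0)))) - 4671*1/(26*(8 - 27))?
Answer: 629597207/66585519 ≈ 9.4555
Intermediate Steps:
N(B) = 36 (N(B) = -3*(-5 + 2)*4 = -(-9)*4 = -3*(-12) = 36)
1/((3540 - 4926)*(-25*17 + N(W(0)))) - 4671*1/(26*(8 - 27)) = 1/((3540 - 4926)*(-25*17 + 36)) - 4671*1/(26*(8 - 27)) = 1/((-1386)*(-425 + 36)) - 4671/((-19*26)) = -1/1386/(-389) - 4671/(-494) = -1/1386*(-1/389) - 4671*(-1/494) = 1/539154 + 4671/494 = 629597207/66585519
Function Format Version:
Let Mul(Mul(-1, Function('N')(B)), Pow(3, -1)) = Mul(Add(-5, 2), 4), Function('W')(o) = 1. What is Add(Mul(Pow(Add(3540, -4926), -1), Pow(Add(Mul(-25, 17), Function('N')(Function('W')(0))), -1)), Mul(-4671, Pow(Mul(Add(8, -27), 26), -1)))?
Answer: Rational(629597207, 66585519) ≈ 9.4555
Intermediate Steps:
Function('N')(B) = 36 (Function('N')(B) = Mul(-3, Mul(Add(-5, 2), 4)) = Mul(-3, Mul(-3, 4)) = Mul(-3, -12) = 36)
Add(Mul(Pow(Add(3540, -4926), -1), Pow(Add(Mul(-25, 17), Function('N')(Function('W')(0))), -1)), Mul(-4671, Pow(Mul(Add(8, -27), 26), -1))) = Add(Mul(Pow(Add(3540, -4926), -1), Pow(Add(Mul(-25, 17), 36), -1)), Mul(-4671, Pow(Mul(Add(8, -27), 26), -1))) = Add(Mul(Pow(-1386, -1), Pow(Add(-425, 36), -1)), Mul(-4671, Pow(Mul(-19, 26), -1))) = Add(Mul(Rational(-1, 1386), Pow(-389, -1)), Mul(-4671, Pow(-494, -1))) = Add(Mul(Rational(-1, 1386), Rational(-1, 389)), Mul(-4671, Rational(-1, 494))) = Add(Rational(1, 539154), Rational(4671, 494)) = Rational(629597207, 66585519)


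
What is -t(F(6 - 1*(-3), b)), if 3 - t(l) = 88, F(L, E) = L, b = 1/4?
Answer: 85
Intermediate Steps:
b = ¼ ≈ 0.25000
t(l) = -85 (t(l) = 3 - 1*88 = 3 - 88 = -85)
-t(F(6 - 1*(-3), b)) = -1*(-85) = 85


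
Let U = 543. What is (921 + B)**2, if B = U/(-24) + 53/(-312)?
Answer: 1227100900/1521 ≈ 8.0677e+5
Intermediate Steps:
B = -889/39 (B = 543/(-24) + 53/(-312) = 543*(-1/24) + 53*(-1/312) = -181/8 - 53/312 = -889/39 ≈ -22.795)
(921 + B)**2 = (921 - 889/39)**2 = (35030/39)**2 = 1227100900/1521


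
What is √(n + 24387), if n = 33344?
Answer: √57731 ≈ 240.27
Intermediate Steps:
√(n + 24387) = √(33344 + 24387) = √57731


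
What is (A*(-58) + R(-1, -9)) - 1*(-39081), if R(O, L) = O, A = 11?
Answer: 38442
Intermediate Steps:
(A*(-58) + R(-1, -9)) - 1*(-39081) = (11*(-58) - 1) - 1*(-39081) = (-638 - 1) + 39081 = -639 + 39081 = 38442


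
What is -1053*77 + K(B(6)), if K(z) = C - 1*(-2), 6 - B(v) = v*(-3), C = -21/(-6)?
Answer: -162151/2 ≈ -81076.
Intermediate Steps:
C = 7/2 (C = -21*(-1)/6 = -3*(-7/6) = 7/2 ≈ 3.5000)
B(v) = 6 + 3*v (B(v) = 6 - v*(-3) = 6 - (-3)*v = 6 + 3*v)
K(z) = 11/2 (K(z) = 7/2 - 1*(-2) = 7/2 + 2 = 11/2)
-1053*77 + K(B(6)) = -1053*77 + 11/2 = -81081 + 11/2 = -162151/2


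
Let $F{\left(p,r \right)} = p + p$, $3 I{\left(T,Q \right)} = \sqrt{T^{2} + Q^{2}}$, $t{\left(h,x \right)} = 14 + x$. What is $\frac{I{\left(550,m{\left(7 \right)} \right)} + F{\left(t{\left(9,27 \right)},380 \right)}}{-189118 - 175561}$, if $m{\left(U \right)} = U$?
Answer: $- \frac{82}{364679} - \frac{37 \sqrt{221}}{1094037} \approx -0.00072762$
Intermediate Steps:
$I{\left(T,Q \right)} = \frac{\sqrt{Q^{2} + T^{2}}}{3}$ ($I{\left(T,Q \right)} = \frac{\sqrt{T^{2} + Q^{2}}}{3} = \frac{\sqrt{Q^{2} + T^{2}}}{3}$)
$F{\left(p,r \right)} = 2 p$
$\frac{I{\left(550,m{\left(7 \right)} \right)} + F{\left(t{\left(9,27 \right)},380 \right)}}{-189118 - 175561} = \frac{\frac{\sqrt{7^{2} + 550^{2}}}{3} + 2 \left(14 + 27\right)}{-189118 - 175561} = \frac{\frac{\sqrt{49 + 302500}}{3} + 2 \cdot 41}{-364679} = \left(\frac{\sqrt{302549}}{3} + 82\right) \left(- \frac{1}{364679}\right) = \left(\frac{37 \sqrt{221}}{3} + 82\right) \left(- \frac{1}{364679}\right) = \left(82 + \frac{37 \sqrt{221}}{3}\right) \left(- \frac{1}{364679}\right) = - \frac{82}{364679} - \frac{37 \sqrt{221}}{1094037}$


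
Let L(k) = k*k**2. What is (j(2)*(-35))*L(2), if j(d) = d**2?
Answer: -1120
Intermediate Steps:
L(k) = k**3
(j(2)*(-35))*L(2) = (2**2*(-35))*2**3 = (4*(-35))*8 = -140*8 = -1120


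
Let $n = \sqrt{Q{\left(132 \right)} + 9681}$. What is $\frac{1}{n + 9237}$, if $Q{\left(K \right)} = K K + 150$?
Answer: $\frac{3079}{28431638} - \frac{\sqrt{27255}}{85294914} \approx 0.00010636$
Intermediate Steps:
$Q{\left(K \right)} = 150 + K^{2}$ ($Q{\left(K \right)} = K^{2} + 150 = 150 + K^{2}$)
$n = \sqrt{27255}$ ($n = \sqrt{\left(150 + 132^{2}\right) + 9681} = \sqrt{\left(150 + 17424\right) + 9681} = \sqrt{17574 + 9681} = \sqrt{27255} \approx 165.09$)
$\frac{1}{n + 9237} = \frac{1}{\sqrt{27255} + 9237} = \frac{1}{9237 + \sqrt{27255}}$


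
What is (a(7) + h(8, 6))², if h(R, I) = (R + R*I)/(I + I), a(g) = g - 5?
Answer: 400/9 ≈ 44.444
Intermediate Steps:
a(g) = -5 + g
h(R, I) = (R + I*R)/(2*I) (h(R, I) = (R + I*R)/((2*I)) = (R + I*R)*(1/(2*I)) = (R + I*R)/(2*I))
(a(7) + h(8, 6))² = ((-5 + 7) + (½)*8*(1 + 6)/6)² = (2 + (½)*8*(⅙)*7)² = (2 + 14/3)² = (20/3)² = 400/9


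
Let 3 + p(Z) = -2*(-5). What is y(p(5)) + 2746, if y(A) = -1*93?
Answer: 2653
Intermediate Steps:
p(Z) = 7 (p(Z) = -3 - 2*(-5) = -3 + 10 = 7)
y(A) = -93
y(p(5)) + 2746 = -93 + 2746 = 2653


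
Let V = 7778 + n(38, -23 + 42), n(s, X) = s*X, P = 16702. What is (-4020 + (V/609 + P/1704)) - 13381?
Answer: -1001832701/57652 ≈ -17377.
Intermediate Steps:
n(s, X) = X*s
V = 8500 (V = 7778 + (-23 + 42)*38 = 7778 + 19*38 = 7778 + 722 = 8500)
(-4020 + (V/609 + P/1704)) - 13381 = (-4020 + (8500/609 + 16702/1704)) - 13381 = (-4020 + (8500*(1/609) + 16702*(1/1704))) - 13381 = (-4020 + (8500/609 + 8351/852)) - 13381 = (-4020 + 1369751/57652) - 13381 = -230391289/57652 - 13381 = -1001832701/57652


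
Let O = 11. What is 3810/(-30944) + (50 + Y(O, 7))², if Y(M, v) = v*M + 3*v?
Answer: 338896783/15472 ≈ 21904.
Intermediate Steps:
Y(M, v) = 3*v + M*v (Y(M, v) = M*v + 3*v = 3*v + M*v)
3810/(-30944) + (50 + Y(O, 7))² = 3810/(-30944) + (50 + 7*(3 + 11))² = 3810*(-1/30944) + (50 + 7*14)² = -1905/15472 + (50 + 98)² = -1905/15472 + 148² = -1905/15472 + 21904 = 338896783/15472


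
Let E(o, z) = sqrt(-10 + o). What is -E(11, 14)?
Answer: -1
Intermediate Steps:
-E(11, 14) = -sqrt(-10 + 11) = -sqrt(1) = -1*1 = -1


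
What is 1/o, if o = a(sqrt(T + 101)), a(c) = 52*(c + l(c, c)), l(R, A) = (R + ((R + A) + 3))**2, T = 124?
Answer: 1/120588 ≈ 8.2927e-6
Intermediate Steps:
l(R, A) = (3 + A + 2*R)**2 (l(R, A) = (R + ((A + R) + 3))**2 = (R + (3 + A + R))**2 = (3 + A + 2*R)**2)
a(c) = 52*c + 52*(3 + 3*c)**2 (a(c) = 52*(c + (3 + c + 2*c)**2) = 52*(c + (3 + 3*c)**2) = 52*c + 52*(3 + 3*c)**2)
o = 120588 (o = 52*sqrt(124 + 101) + 468*(1 + sqrt(124 + 101))**2 = 52*sqrt(225) + 468*(1 + sqrt(225))**2 = 52*15 + 468*(1 + 15)**2 = 780 + 468*16**2 = 780 + 468*256 = 780 + 119808 = 120588)
1/o = 1/120588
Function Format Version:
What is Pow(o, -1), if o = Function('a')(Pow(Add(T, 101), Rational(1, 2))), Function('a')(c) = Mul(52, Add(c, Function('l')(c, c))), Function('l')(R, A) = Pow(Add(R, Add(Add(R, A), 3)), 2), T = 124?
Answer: Rational(1, 120588) ≈ 8.2927e-6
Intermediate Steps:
Function('l')(R, A) = Pow(Add(3, A, Mul(2, R)), 2) (Function('l')(R, A) = Pow(Add(R, Add(Add(A, R), 3)), 2) = Pow(Add(R, Add(3, A, R)), 2) = Pow(Add(3, A, Mul(2, R)), 2))
Function('a')(c) = Add(Mul(52, c), Mul(52, Pow(Add(3, Mul(3, c)), 2))) (Function('a')(c) = Mul(52, Add(c, Pow(Add(3, c, Mul(2, c)), 2))) = Mul(52, Add(c, Pow(Add(3, Mul(3, c)), 2))) = Add(Mul(52, c), Mul(52, Pow(Add(3, Mul(3, c)), 2))))
o = 120588 (o = Add(Mul(52, Pow(Add(124, 101), Rational(1, 2))), Mul(468, Pow(Add(1, Pow(Add(124, 101), Rational(1, 2))), 2))) = Add(Mul(52, Pow(225, Rational(1, 2))), Mul(468, Pow(Add(1, Pow(225, Rational(1, 2))), 2))) = Add(Mul(52, 15), Mul(468, Pow(Add(1, 15), 2))) = Add(780, Mul(468, Pow(16, 2))) = Add(780, Mul(468, 256)) = Add(780, 119808) = 120588)
Pow(o, -1) = Pow(120588, -1) = Rational(1, 120588)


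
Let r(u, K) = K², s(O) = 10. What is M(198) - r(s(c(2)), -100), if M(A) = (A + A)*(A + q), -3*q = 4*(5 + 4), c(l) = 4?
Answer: 63656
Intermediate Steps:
q = -12 (q = -4*(5 + 4)/3 = -4*9/3 = -⅓*36 = -12)
M(A) = 2*A*(-12 + A) (M(A) = (A + A)*(A - 12) = (2*A)*(-12 + A) = 2*A*(-12 + A))
M(198) - r(s(c(2)), -100) = 2*198*(-12 + 198) - 1*(-100)² = 2*198*186 - 1*10000 = 73656 - 10000 = 63656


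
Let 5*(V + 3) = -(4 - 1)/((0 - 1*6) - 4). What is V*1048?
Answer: -77028/25 ≈ -3081.1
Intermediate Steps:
V = -147/50 (V = -3 + (-(4 - 1)/((0 - 1*6) - 4))/5 = -3 + (-3/((0 - 6) - 4))/5 = -3 + (-3/(-6 - 4))/5 = -3 + (-3/(-10))/5 = -3 + (-3*(-1)/10)/5 = -3 + (-1*(-3/10))/5 = -3 + (⅕)*(3/10) = -3 + 3/50 = -147/50 ≈ -2.9400)
V*1048 = -147/50*1048 = -77028/25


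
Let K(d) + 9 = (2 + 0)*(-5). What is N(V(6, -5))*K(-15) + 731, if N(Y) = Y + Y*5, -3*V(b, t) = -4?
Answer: 579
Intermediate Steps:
V(b, t) = 4/3 (V(b, t) = -⅓*(-4) = 4/3)
N(Y) = 6*Y (N(Y) = Y + 5*Y = 6*Y)
K(d) = -19 (K(d) = -9 + (2 + 0)*(-5) = -9 + 2*(-5) = -9 - 10 = -19)
N(V(6, -5))*K(-15) + 731 = (6*(4/3))*(-19) + 731 = 8*(-19) + 731 = -152 + 731 = 579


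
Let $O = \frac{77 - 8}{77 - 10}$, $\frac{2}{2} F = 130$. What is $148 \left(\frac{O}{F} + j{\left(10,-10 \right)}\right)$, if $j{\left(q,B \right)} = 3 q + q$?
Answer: $\frac{25786706}{4355} \approx 5921.2$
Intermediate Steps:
$F = 130$
$O = \frac{69}{67} \approx 1.0299$
$j{\left(q,B \right)} = 4 q$
$148 \left(\frac{O}{F} + j{\left(10,-10 \right)}\right) = 148 \left(\frac{69}{67 \cdot 130} + 4 \cdot 10\right) = 148 \left(\frac{69}{67} \cdot \frac{1}{130} + 40\right) = 148 \left(\frac{69}{8710} + 40\right) = 148 \cdot \frac{348469}{8710} = \frac{25786706}{4355}$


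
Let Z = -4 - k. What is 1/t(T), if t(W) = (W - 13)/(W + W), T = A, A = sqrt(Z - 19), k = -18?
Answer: 2*sqrt(5)/(sqrt(5) + 13*I) ≈ 0.057471 - 0.33413*I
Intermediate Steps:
Z = 14 (Z = -4 - 1*(-18) = -4 + 18 = 14)
A = I*sqrt(5) (A = sqrt(14 - 19) = sqrt(-5) = I*sqrt(5) ≈ 2.2361*I)
T = I*sqrt(5) ≈ 2.2361*I
t(W) = (-13 + W)/(2*W) (t(W) = (-13 + W)/((2*W)) = (-13 + W)*(1/(2*W)) = (-13 + W)/(2*W))
1/t(T) = 1/((-13 + I*sqrt(5))/(2*((I*sqrt(5))))) = 1/((-I*sqrt(5)/5)*(-13 + I*sqrt(5))/2) = 1/(-I*sqrt(5)*(-13 + I*sqrt(5))/10) = 2*I*sqrt(5)/(-13 + I*sqrt(5))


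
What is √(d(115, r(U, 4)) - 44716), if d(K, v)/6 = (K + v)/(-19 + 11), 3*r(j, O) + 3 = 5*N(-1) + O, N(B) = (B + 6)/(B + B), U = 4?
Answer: I*√716790/4 ≈ 211.66*I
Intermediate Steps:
N(B) = (6 + B)/(2*B) (N(B) = (6 + B)/((2*B)) = (6 + B)*(1/(2*B)) = (6 + B)/(2*B))
r(j, O) = -31/6 + O/3 (r(j, O) = -1 + (5*((½)*(6 - 1)/(-1)) + O)/3 = -1 + (5*((½)*(-1)*5) + O)/3 = -1 + (5*(-5/2) + O)/3 = -1 + (-25/2 + O)/3 = -1 + (-25/6 + O/3) = -31/6 + O/3)
d(K, v) = -3*K/4 - 3*v/4 (d(K, v) = 6*((K + v)/(-19 + 11)) = 6*((K + v)/(-8)) = 6*((K + v)*(-⅛)) = 6*(-K/8 - v/8) = -3*K/4 - 3*v/4)
√(d(115, r(U, 4)) - 44716) = √((-¾*115 - 3*(-31/6 + (⅓)*4)/4) - 44716) = √((-345/4 - 3*(-31/6 + 4/3)/4) - 44716) = √((-345/4 - ¾*(-23/6)) - 44716) = √((-345/4 + 23/8) - 44716) = √(-667/8 - 44716) = √(-358395/8) = I*√716790/4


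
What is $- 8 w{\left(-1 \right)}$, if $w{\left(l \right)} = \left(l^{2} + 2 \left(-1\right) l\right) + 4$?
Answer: $-56$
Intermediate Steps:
$w{\left(l \right)} = 4 + l^{2} - 2 l$ ($w{\left(l \right)} = \left(l^{2} - 2 l\right) + 4 = 4 + l^{2} - 2 l$)
$- 8 w{\left(-1 \right)} = - 8 \left(4 + \left(-1\right)^{2} - -2\right) = - 8 \left(4 + 1 + 2\right) = \left(-8\right) 7 = -56$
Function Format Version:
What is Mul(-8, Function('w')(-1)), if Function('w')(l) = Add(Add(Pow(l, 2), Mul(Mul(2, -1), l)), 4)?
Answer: -56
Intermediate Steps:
Function('w')(l) = Add(4, Pow(l, 2), Mul(-2, l)) (Function('w')(l) = Add(Add(Pow(l, 2), Mul(-2, l)), 4) = Add(4, Pow(l, 2), Mul(-2, l)))
Mul(-8, Function('w')(-1)) = Mul(-8, Add(4, Pow(-1, 2), Mul(-2, -1))) = Mul(-8, Add(4, 1, 2)) = Mul(-8, 7) = -56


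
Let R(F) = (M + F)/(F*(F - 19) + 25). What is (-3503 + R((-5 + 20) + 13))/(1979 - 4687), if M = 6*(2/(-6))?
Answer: 970305/750116 ≈ 1.2935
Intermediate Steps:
M = -2 (M = 6*(2*(-⅙)) = 6*(-⅓) = -2)
R(F) = (-2 + F)/(25 + F*(-19 + F)) (R(F) = (-2 + F)/(F*(F - 19) + 25) = (-2 + F)/(F*(-19 + F) + 25) = (-2 + F)/(25 + F*(-19 + F)))
(-3503 + R((-5 + 20) + 13))/(1979 - 4687) = (-3503 + (-2 + ((-5 + 20) + 13))/(25 + ((-5 + 20) + 13)² - 19*((-5 + 20) + 13)))/(1979 - 4687) = (-3503 + (-2 + (15 + 13))/(25 + (15 + 13)² - 19*(15 + 13)))/(-2708) = (-3503 + (-2 + 28)/(25 + 28² - 19*28))*(-1/2708) = (-3503 + 26/(25 + 784 - 532))*(-1/2708) = (-3503 + 26/277)*(-1/2708) = -970305/277*(-1/2708) = 970305/750116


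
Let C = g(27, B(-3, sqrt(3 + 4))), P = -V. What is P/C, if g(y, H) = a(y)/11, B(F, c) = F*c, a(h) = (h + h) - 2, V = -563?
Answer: 6193/52 ≈ 119.10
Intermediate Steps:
a(h) = -2 + 2*h (a(h) = 2*h - 2 = -2 + 2*h)
g(y, H) = -2/11 + 2*y/11 (g(y, H) = (-2 + 2*y)/11 = (-2 + 2*y)*(1/11) = -2/11 + 2*y/11)
P = 563 (P = -1*(-563) = 563)
C = 52/11 (C = -2/11 + (2/11)*27 = -2/11 + 54/11 = 52/11 ≈ 4.7273)
P/C = 563/(52/11) = 563*(11/52) = 6193/52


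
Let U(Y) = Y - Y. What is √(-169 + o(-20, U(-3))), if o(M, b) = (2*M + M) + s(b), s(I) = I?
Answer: I*√229 ≈ 15.133*I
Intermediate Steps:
U(Y) = 0
o(M, b) = b + 3*M (o(M, b) = (2*M + M) + b = 3*M + b = b + 3*M)
√(-169 + o(-20, U(-3))) = √(-169 + (0 + 3*(-20))) = √(-169 + (0 - 60)) = √(-169 - 60) = √(-229) = I*√229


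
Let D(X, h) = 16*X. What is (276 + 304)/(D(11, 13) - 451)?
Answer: -116/55 ≈ -2.1091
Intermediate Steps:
(276 + 304)/(D(11, 13) - 451) = (276 + 304)/(16*11 - 451) = 580/(176 - 451) = 580/(-275) = 580*(-1/275) = -116/55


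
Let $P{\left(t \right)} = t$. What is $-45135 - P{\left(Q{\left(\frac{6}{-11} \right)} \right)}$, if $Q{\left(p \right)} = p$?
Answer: $- \frac{496479}{11} \approx -45134.0$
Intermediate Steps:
$-45135 - P{\left(Q{\left(\frac{6}{-11} \right)} \right)} = -45135 - \frac{6}{-11} = -45135 - 6 \left(- \frac{1}{11}\right) = -45135 - - \frac{6}{11} = -45135 + \frac{6}{11} = - \frac{496479}{11}$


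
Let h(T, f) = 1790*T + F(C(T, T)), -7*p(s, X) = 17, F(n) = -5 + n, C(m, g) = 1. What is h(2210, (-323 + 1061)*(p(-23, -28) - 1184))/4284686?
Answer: 282564/306049 ≈ 0.92326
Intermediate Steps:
p(s, X) = -17/7 (p(s, X) = -⅐*17 = -17/7)
h(T, f) = -4 + 1790*T (h(T, f) = 1790*T + (-5 + 1) = 1790*T - 4 = -4 + 1790*T)
h(2210, (-323 + 1061)*(p(-23, -28) - 1184))/4284686 = (-4 + 1790*2210)/4284686 = (-4 + 3955900)*(1/4284686) = 3955896*(1/4284686) = 282564/306049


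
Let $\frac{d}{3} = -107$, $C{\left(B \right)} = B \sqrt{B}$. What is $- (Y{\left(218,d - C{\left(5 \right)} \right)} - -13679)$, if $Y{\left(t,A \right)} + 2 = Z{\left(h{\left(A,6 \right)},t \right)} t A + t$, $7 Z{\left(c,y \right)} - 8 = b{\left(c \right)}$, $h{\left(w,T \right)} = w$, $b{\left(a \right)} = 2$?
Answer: $\frac{602515}{7} + \frac{10900 \sqrt{5}}{7} \approx 89556.0$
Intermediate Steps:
$C{\left(B \right)} = B^{\frac{3}{2}}$
$d = -321$ ($d = 3 \left(-107\right) = -321$)
$Z{\left(c,y \right)} = \frac{10}{7}$ ($Z{\left(c,y \right)} = \frac{8}{7} + \frac{1}{7} \cdot 2 = \frac{8}{7} + \frac{2}{7} = \frac{10}{7}$)
$Y{\left(t,A \right)} = -2 + t + \frac{10 A t}{7}$ ($Y{\left(t,A \right)} = -2 + \left(\frac{10 t}{7} A + t\right) = -2 + \left(\frac{10 A t}{7} + t\right) = -2 + \left(t + \frac{10 A t}{7}\right) = -2 + t + \frac{10 A t}{7}$)
$- (Y{\left(218,d - C{\left(5 \right)} \right)} - -13679) = - (\left(-2 + 218 + \frac{10}{7} \left(-321 - 5^{\frac{3}{2}}\right) 218\right) - -13679) = - (\left(-2 + 218 + \frac{10}{7} \left(-321 - 5 \sqrt{5}\right) 218\right) + 13679) = - (\left(-2 + 218 - \left(\frac{699780}{7} + \frac{10900 \sqrt{5}}{7}\right)\right) + 13679) = - (\left(- \frac{698268}{7} - \frac{10900 \sqrt{5}}{7}\right) + 13679) = - (- \frac{602515}{7} - \frac{10900 \sqrt{5}}{7}) = \frac{602515}{7} + \frac{10900 \sqrt{5}}{7}$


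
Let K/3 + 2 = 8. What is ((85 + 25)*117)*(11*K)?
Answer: 2548260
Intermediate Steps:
K = 18 (K = -6 + 3*8 = -6 + 24 = 18)
((85 + 25)*117)*(11*K) = ((85 + 25)*117)*(11*18) = (110*117)*198 = 12870*198 = 2548260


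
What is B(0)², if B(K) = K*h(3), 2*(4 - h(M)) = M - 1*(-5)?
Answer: 0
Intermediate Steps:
h(M) = 3/2 - M/2 (h(M) = 4 - (M - 1*(-5))/2 = 4 - (M + 5)/2 = 4 - (5 + M)/2 = 4 + (-5/2 - M/2) = 3/2 - M/2)
B(K) = 0 (B(K) = K*(3/2 - ½*3) = K*(3/2 - 3/2) = K*0 = 0)
B(0)² = 0² = 0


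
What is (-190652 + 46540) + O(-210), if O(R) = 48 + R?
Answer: -144274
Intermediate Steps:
(-190652 + 46540) + O(-210) = (-190652 + 46540) + (48 - 210) = -144112 - 162 = -144274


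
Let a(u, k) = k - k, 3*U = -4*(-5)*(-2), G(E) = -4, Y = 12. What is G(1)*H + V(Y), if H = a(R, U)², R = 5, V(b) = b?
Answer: 12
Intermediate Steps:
U = -40/3 (U = (-4*(-5)*(-2))/3 = (20*(-2))/3 = (⅓)*(-40) = -40/3 ≈ -13.333)
a(u, k) = 0
H = 0 (H = 0² = 0)
G(1)*H + V(Y) = -4*0 + 12 = 0 + 12 = 12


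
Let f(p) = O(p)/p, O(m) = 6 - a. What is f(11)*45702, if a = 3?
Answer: 137106/11 ≈ 12464.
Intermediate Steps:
O(m) = 3 (O(m) = 6 - 1*3 = 6 - 3 = 3)
f(p) = 3/p
f(11)*45702 = (3/11)*45702 = 137106/11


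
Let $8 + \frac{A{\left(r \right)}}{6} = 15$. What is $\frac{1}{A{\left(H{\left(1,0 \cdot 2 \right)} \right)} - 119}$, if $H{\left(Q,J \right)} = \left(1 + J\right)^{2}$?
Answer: $- \frac{1}{77} \approx -0.012987$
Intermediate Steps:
$A{\left(r \right)} = 42$ ($A{\left(r \right)} = -48 + 6 \cdot 15 = -48 + 90 = 42$)
$\frac{1}{A{\left(H{\left(1,0 \cdot 2 \right)} \right)} - 119} = \frac{1}{42 - 119} = \frac{1}{-77} = - \frac{1}{77}$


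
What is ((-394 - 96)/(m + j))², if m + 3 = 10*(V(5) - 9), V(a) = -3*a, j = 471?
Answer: 60025/12996 ≈ 4.6187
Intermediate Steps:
m = -243 (m = -3 + 10*(-3*5 - 9) = -3 + 10*(-15 - 9) = -3 + 10*(-24) = -3 - 240 = -243)
((-394 - 96)/(m + j))² = ((-394 - 96)/(-243 + 471))² = (-490/228)² = (-490*1/228)² = (-245/114)² = 60025/12996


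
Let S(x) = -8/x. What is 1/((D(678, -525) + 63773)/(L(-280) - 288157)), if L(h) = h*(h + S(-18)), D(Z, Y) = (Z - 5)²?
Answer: -1888933/4650318 ≈ -0.40619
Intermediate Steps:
D(Z, Y) = (-5 + Z)²
L(h) = h*(4/9 + h) (L(h) = h*(h - 8/(-18)) = h*(h - 8*(-1/18)) = h*(h + 4/9) = h*(4/9 + h))
1/((D(678, -525) + 63773)/(L(-280) - 288157)) = 1/(((-5 + 678)² + 63773)/((⅑)*(-280)*(4 + 9*(-280)) - 288157)) = 1/((673² + 63773)/((⅑)*(-280)*(4 - 2520) - 288157)) = 1/((452929 + 63773)/((⅑)*(-280)*(-2516) - 288157)) = 1/(516702/(704480/9 - 288157)) = 1/(516702/(-1888933/9)) = 1/(516702*(-9/1888933)) = 1/(-4650318/1888933) = -1888933/4650318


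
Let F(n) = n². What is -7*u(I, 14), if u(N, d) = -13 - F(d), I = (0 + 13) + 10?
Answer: 1463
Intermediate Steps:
I = 23 (I = 13 + 10 = 23)
u(N, d) = -13 - d²
-7*u(I, 14) = -7*(-13 - 1*14²) = -7*(-13 - 1*196) = -7*(-13 - 196) = -7*(-209) = 1463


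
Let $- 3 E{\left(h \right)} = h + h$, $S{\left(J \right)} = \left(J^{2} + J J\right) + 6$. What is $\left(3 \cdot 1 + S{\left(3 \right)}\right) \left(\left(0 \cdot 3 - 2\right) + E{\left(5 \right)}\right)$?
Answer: $-144$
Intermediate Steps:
$S{\left(J \right)} = 6 + 2 J^{2}$ ($S{\left(J \right)} = \left(J^{2} + J^{2}\right) + 6 = 2 J^{2} + 6 = 6 + 2 J^{2}$)
$E{\left(h \right)} = - \frac{2 h}{3}$ ($E{\left(h \right)} = - \frac{h + h}{3} = - \frac{2 h}{3}$)
$\left(3 \cdot 1 + S{\left(3 \right)}\right) \left(\left(0 \cdot 3 - 2\right) + E{\left(5 \right)}\right) = \left(3 \cdot 1 + \left(6 + 2 \cdot 3^{2}\right)\right) \left(\left(0 \cdot 3 - 2\right) - \frac{10}{3}\right) = \left(3 + \left(6 + 2 \cdot 9\right)\right) \left(\left(0 - 2\right) - \frac{10}{3}\right) = \left(3 + \left(6 + 18\right)\right) \left(-2 - \frac{10}{3}\right) = \left(3 + 24\right) \left(- \frac{16}{3}\right) = 27 \left(- \frac{16}{3}\right) = -144$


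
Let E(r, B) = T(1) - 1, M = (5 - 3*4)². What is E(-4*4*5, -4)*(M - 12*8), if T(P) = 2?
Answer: -47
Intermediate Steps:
M = 49 (M = (5 - 12)² = (-7)² = 49)
E(r, B) = 1 (E(r, B) = 2 - 1 = 1)
E(-4*4*5, -4)*(M - 12*8) = 1*(49 - 12*8) = 1*(49 - 96) = 1*(-47) = -47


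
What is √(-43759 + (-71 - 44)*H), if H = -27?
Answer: I*√40654 ≈ 201.63*I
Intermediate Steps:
√(-43759 + (-71 - 44)*H) = √(-43759 + (-71 - 44)*(-27)) = √(-43759 - 115*(-27)) = √(-43759 + 3105) = √(-40654) = I*√40654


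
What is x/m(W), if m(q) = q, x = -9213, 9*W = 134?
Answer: -82917/134 ≈ -618.78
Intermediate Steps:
W = 134/9 (W = (⅑)*134 = 134/9 ≈ 14.889)
x/m(W) = -9213/134/9 = -9213*9/134 = -82917/134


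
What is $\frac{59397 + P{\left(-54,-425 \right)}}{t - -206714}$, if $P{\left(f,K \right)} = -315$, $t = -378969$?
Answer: $- \frac{59082}{172255} \approx -0.34299$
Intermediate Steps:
$\frac{59397 + P{\left(-54,-425 \right)}}{t - -206714} = \frac{59397 - 315}{-378969 - -206714} = \frac{59082}{-378969 + \left(-24309 + 231023\right)} = \frac{59082}{-378969 + 206714} = \frac{59082}{-172255} = 59082 \left(- \frac{1}{172255}\right) = - \frac{59082}{172255}$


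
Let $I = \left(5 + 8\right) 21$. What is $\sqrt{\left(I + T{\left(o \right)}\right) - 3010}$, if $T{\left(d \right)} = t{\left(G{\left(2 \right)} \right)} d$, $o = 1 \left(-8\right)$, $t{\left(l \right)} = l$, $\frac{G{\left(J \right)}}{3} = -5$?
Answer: $i \sqrt{2617} \approx 51.157 i$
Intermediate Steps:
$G{\left(J \right)} = -15$ ($G{\left(J \right)} = 3 \left(-5\right) = -15$)
$o = -8$
$T{\left(d \right)} = - 15 d$
$I = 273$ ($I = 13 \cdot 21 = 273$)
$\sqrt{\left(I + T{\left(o \right)}\right) - 3010} = \sqrt{\left(273 - -120\right) - 3010} = \sqrt{\left(273 + 120\right) - 3010} = \sqrt{393 - 3010} = \sqrt{-2617} = i \sqrt{2617}$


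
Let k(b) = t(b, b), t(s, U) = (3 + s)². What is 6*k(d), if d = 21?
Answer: 3456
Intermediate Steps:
k(b) = (3 + b)²
6*k(d) = 6*(3 + 21)² = 6*24² = 6*576 = 3456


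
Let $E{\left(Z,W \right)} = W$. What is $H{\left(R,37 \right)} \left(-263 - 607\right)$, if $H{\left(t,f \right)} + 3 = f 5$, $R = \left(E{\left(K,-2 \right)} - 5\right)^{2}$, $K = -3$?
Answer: $-158340$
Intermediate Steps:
$R = 49$ ($R = \left(-2 - 5\right)^{2} = \left(-7\right)^{2} = 49$)
$H{\left(t,f \right)} = -3 + 5 f$ ($H{\left(t,f \right)} = -3 + f 5 = -3 + 5 f$)
$H{\left(R,37 \right)} \left(-263 - 607\right) = \left(-3 + 5 \cdot 37\right) \left(-263 - 607\right) = \left(-3 + 185\right) \left(-870\right) = 182 \left(-870\right) = -158340$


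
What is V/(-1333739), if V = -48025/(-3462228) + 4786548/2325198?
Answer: -45584120609/29336302167155676 ≈ -1.5538e-6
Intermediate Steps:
V = 45584120609/21995534484 (V = -48025*(-1/3462228) + 4786548*(1/2325198) = 48025/3462228 + 13078/6353 = 45584120609/21995534484 ≈ 2.0724)
V/(-1333739) = (45584120609/21995534484)/(-1333739) = (45584120609/21995534484)*(-1/1333739) = -45584120609/29336302167155676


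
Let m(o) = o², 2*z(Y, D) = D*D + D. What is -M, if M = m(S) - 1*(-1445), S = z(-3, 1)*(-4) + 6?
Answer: -1449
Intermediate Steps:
z(Y, D) = D/2 + D²/2 (z(Y, D) = (D*D + D)/2 = (D² + D)/2 = (D + D²)/2 = D/2 + D²/2)
S = 2 (S = ((½)*1*(1 + 1))*(-4) + 6 = ((½)*1*2)*(-4) + 6 = 1*(-4) + 6 = -4 + 6 = 2)
M = 1449 (M = 2² - 1*(-1445) = 4 + 1445 = 1449)
-M = -1*1449 = -1449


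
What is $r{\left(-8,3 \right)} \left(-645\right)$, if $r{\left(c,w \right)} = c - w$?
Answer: $7095$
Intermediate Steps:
$r{\left(-8,3 \right)} \left(-645\right) = \left(-8 - 3\right) \left(-645\right) = \left(-11\right) \left(-645\right) = 7095$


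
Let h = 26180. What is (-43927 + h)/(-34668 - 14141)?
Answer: 17747/48809 ≈ 0.36360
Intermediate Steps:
(-43927 + h)/(-34668 - 14141) = (-43927 + 26180)/(-34668 - 14141) = -17747/(-48809) = -17747*(-1/48809) = 17747/48809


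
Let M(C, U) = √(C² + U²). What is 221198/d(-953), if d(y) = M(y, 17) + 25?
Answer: -5529950/907873 + 221198*√908498/907873 ≈ 226.14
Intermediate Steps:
d(y) = 25 + √(289 + y²) (d(y) = √(y² + 17²) + 25 = √(y² + 289) + 25 = √(289 + y²) + 25 = 25 + √(289 + y²))
221198/d(-953) = 221198/(25 + √(289 + (-953)²)) = 221198/(25 + √(289 + 908209)) = 221198/(25 + √908498)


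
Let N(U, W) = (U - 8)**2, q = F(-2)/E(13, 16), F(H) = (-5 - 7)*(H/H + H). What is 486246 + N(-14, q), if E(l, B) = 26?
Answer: 486730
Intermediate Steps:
F(H) = -12 - 12*H (F(H) = -12*(1 + H) = -12 - 12*H)
q = 6/13 (q = (-12 - 12*(-2))/26 = (-12 + 24)*(1/26) = 12*(1/26) = 6/13 ≈ 0.46154)
N(U, W) = (-8 + U)**2
486246 + N(-14, q) = 486246 + (-8 - 14)**2 = 486246 + (-22)**2 = 486246 + 484 = 486730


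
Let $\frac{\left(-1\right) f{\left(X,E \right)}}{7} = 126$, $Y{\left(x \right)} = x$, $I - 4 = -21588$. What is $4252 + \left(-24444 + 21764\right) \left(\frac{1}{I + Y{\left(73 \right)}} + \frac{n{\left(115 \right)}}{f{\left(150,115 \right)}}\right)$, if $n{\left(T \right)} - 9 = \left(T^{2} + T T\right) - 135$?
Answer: $\frac{16308563308}{193599} \approx 84239.0$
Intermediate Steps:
$I = -21584$ ($I = 4 - 21588 = -21584$)
$f{\left(X,E \right)} = -882$ ($f{\left(X,E \right)} = \left(-7\right) 126 = -882$)
$n{\left(T \right)} = -126 + 2 T^{2}$ ($n{\left(T \right)} = 9 - \left(135 - T^{2} - T T\right) = 9 + \left(\left(T^{2} + T^{2}\right) - 135\right) = 9 + \left(2 T^{2} - 135\right) = 9 + \left(-135 + 2 T^{2}\right) = -126 + 2 T^{2}$)
$4252 + \left(-24444 + 21764\right) \left(\frac{1}{I + Y{\left(73 \right)}} + \frac{n{\left(115 \right)}}{f{\left(150,115 \right)}}\right) = 4252 + \left(-24444 + 21764\right) \left(\frac{1}{-21584 + 73} + \frac{-126 + 2 \cdot 115^{2}}{-882}\right) = 4252 - 2680 \left(\frac{1}{-21511} + \left(-126 + 2 \cdot 13225\right) \left(- \frac{1}{882}\right)\right) = 4252 - 2680 \left(- \frac{1}{21511} + \left(-126 + 26450\right) \left(- \frac{1}{882}\right)\right) = 4252 - 2680 \left(- \frac{1}{21511} + 26324 \left(- \frac{1}{882}\right)\right) = 4252 - 2680 \left(- \frac{1}{21511} - \frac{13162}{441}\right) = 4252 - - \frac{15485380360}{193599} = 4252 + \frac{15485380360}{193599} = \frac{16308563308}{193599}$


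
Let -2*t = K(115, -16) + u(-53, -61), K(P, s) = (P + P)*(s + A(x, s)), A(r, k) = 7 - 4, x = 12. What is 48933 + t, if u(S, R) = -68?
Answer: 50462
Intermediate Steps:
A(r, k) = 3
K(P, s) = 2*P*(3 + s) (K(P, s) = (P + P)*(s + 3) = (2*P)*(3 + s) = 2*P*(3 + s))
t = 1529 (t = -(2*115*(3 - 16) - 68)/2 = -(2*115*(-13) - 68)/2 = -(-2990 - 68)/2 = -½*(-3058) = 1529)
48933 + t = 48933 + 1529 = 50462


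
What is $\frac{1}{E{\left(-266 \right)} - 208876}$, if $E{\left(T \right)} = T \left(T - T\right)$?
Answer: $- \frac{1}{208876} \approx -4.7875 \cdot 10^{-6}$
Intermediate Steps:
$E{\left(T \right)} = 0$ ($E{\left(T \right)} = T 0 = 0$)
$\frac{1}{E{\left(-266 \right)} - 208876} = \frac{1}{0 - 208876} = \frac{1}{-208876} = - \frac{1}{208876}$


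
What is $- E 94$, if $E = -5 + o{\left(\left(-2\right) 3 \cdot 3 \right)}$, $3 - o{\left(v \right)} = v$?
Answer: $-1504$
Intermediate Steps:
$o{\left(v \right)} = 3 - v$
$E = 16$ ($E = -5 - \left(-3 + \left(-2\right) 3 \cdot 3\right) = -5 - \left(-3 - 18\right) = -5 + \left(3 - -18\right) = -5 + \left(3 + 18\right) = -5 + 21 = 16$)
$- E 94 = \left(-1\right) 16 \cdot 94 = \left(-16\right) 94 = -1504$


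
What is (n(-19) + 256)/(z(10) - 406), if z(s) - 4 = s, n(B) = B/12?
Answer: -3053/4704 ≈ -0.64902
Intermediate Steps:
n(B) = B/12 (n(B) = B*(1/12) = B/12)
z(s) = 4 + s
(n(-19) + 256)/(z(10) - 406) = ((1/12)*(-19) + 256)/((4 + 10) - 406) = (-19/12 + 256)/(14 - 406) = (3053/12)/(-392) = (3053/12)*(-1/392) = -3053/4704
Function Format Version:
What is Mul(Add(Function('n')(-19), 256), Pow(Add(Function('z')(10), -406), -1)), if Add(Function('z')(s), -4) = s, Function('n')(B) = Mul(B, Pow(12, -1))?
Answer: Rational(-3053, 4704) ≈ -0.64902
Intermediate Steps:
Function('n')(B) = Mul(Rational(1, 12), B) (Function('n')(B) = Mul(B, Rational(1, 12)) = Mul(Rational(1, 12), B))
Function('z')(s) = Add(4, s)
Mul(Add(Function('n')(-19), 256), Pow(Add(Function('z')(10), -406), -1)) = Mul(Add(Mul(Rational(1, 12), -19), 256), Pow(Add(Add(4, 10), -406), -1)) = Mul(Add(Rational(-19, 12), 256), Pow(Add(14, -406), -1)) = Mul(Rational(3053, 12), Pow(-392, -1)) = Mul(Rational(3053, 12), Rational(-1, 392)) = Rational(-3053, 4704)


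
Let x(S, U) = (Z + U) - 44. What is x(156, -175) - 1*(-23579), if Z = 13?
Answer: 23373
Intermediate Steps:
x(S, U) = -31 + U (x(S, U) = (13 + U) - 44 = -31 + U)
x(156, -175) - 1*(-23579) = (-31 - 175) - 1*(-23579) = -206 + 23579 = 23373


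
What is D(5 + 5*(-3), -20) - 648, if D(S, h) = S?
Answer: -658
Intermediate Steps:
D(5 + 5*(-3), -20) - 648 = (5 + 5*(-3)) - 648 = (5 - 15) - 648 = -10 - 648 = -658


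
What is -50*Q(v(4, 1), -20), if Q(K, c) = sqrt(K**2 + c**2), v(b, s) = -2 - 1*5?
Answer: -50*sqrt(449) ≈ -1059.5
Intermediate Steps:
v(b, s) = -7 (v(b, s) = -2 - 5 = -7)
-50*Q(v(4, 1), -20) = -50*sqrt((-7)**2 + (-20)**2) = -50*sqrt(49 + 400) = -50*sqrt(449)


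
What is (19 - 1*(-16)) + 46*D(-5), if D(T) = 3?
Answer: 173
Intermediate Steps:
(19 - 1*(-16)) + 46*D(-5) = (19 - 1*(-16)) + 46*3 = (19 + 16) + 138 = 35 + 138 = 173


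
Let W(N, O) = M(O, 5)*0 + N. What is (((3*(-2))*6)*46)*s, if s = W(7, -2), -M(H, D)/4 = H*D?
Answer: -11592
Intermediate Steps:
M(H, D) = -4*D*H (M(H, D) = -4*H*D = -4*D*H)
W(N, O) = N (W(N, O) = -4*5*O*0 + N = -20*O*0 + N = 0 + N = N)
s = 7
(((3*(-2))*6)*46)*s = (((3*(-2))*6)*46)*7 = (-6*6*46)*7 = -36*46*7 = -1656*7 = -11592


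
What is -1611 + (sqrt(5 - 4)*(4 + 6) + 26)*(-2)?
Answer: -1683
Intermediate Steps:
-1611 + (sqrt(5 - 4)*(4 + 6) + 26)*(-2) = -1611 + (sqrt(1)*10 + 26)*(-2) = -1611 + (1*10 + 26)*(-2) = -1611 + (10 + 26)*(-2) = -1611 + 36*(-2) = -1611 - 72 = -1683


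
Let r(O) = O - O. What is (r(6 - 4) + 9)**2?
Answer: 81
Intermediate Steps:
r(O) = 0
(r(6 - 4) + 9)**2 = (0 + 9)**2 = 9**2 = 81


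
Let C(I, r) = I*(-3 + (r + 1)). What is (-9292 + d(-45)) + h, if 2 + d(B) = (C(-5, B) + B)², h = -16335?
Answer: 10471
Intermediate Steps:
C(I, r) = I*(-2 + r) (C(I, r) = I*(-3 + (1 + r)) = I*(-2 + r))
d(B) = -2 + (10 - 4*B)² (d(B) = -2 + (-5*(-2 + B) + B)² = -2 + ((10 - 5*B) + B)² = -2 + (10 - 4*B)²)
(-9292 + d(-45)) + h = (-9292 + (98 - 80*(-45) + 16*(-45)²)) - 16335 = (-9292 + (98 + 3600 + 16*2025)) - 16335 = (-9292 + (98 + 3600 + 32400)) - 16335 = (-9292 + 36098) - 16335 = 26806 - 16335 = 10471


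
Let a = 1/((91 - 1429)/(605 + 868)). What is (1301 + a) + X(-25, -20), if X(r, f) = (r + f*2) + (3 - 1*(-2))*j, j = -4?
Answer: 541845/446 ≈ 1214.9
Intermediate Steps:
a = -491/446 (a = 1/(-1338/1473) = 1/(-1338*1/1473) = 1/(-446/491) = -491/446 ≈ -1.1009)
X(r, f) = -20 + r + 2*f (X(r, f) = (r + f*2) + (3 - 1*(-2))*(-4) = (r + 2*f) + (3 + 2)*(-4) = (r + 2*f) + 5*(-4) = (r + 2*f) - 20 = -20 + r + 2*f)
(1301 + a) + X(-25, -20) = (1301 - 491/446) + (-20 - 25 + 2*(-20)) = 579755/446 + (-20 - 25 - 40) = 579755/446 - 85 = 541845/446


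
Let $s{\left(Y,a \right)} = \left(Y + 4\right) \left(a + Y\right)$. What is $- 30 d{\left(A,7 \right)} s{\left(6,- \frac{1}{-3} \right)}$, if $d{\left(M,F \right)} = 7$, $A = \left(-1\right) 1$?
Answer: $-13300$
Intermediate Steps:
$s{\left(Y,a \right)} = \left(4 + Y\right) \left(Y + a\right)$
$A = -1$
$- 30 d{\left(A,7 \right)} s{\left(6,- \frac{1}{-3} \right)} = \left(-30\right) 7 \left(6^{2} + 4 \cdot 6 + 4 \left(- \frac{1}{-3}\right) + 6 \left(- \frac{1}{-3}\right)\right) = - 210 \left(36 + 24 + 4 \left(\left(-1\right) \left(- \frac{1}{3}\right)\right) + 6 \left(\left(-1\right) \left(- \frac{1}{3}\right)\right)\right) = - 210 \left(36 + 24 + 4 \cdot \frac{1}{3} + 6 \cdot \frac{1}{3}\right) = - 210 \left(36 + 24 + \frac{4}{3} + 2\right) = \left(-210\right) \frac{190}{3} = -13300$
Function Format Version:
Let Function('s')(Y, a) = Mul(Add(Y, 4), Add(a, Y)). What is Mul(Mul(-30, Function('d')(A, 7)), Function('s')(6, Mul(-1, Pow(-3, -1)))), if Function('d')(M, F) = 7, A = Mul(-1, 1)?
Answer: -13300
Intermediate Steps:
Function('s')(Y, a) = Mul(Add(4, Y), Add(Y, a))
A = -1
Mul(Mul(-30, Function('d')(A, 7)), Function('s')(6, Mul(-1, Pow(-3, -1)))) = Mul(Mul(-30, 7), Add(Pow(6, 2), Mul(4, 6), Mul(4, Mul(-1, Pow(-3, -1))), Mul(6, Mul(-1, Pow(-3, -1))))) = Mul(-210, Add(36, 24, Mul(4, Mul(-1, Rational(-1, 3))), Mul(6, Mul(-1, Rational(-1, 3))))) = Mul(-210, Add(36, 24, Mul(4, Rational(1, 3)), Mul(6, Rational(1, 3)))) = Mul(-210, Add(36, 24, Rational(4, 3), 2)) = Mul(-210, Rational(190, 3)) = -13300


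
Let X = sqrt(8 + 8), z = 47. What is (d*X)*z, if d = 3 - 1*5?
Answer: -376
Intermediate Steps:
X = 4 (X = sqrt(16) = 4)
d = -2 (d = 3 - 5 = -2)
(d*X)*z = -2*4*47 = -8*47 = -376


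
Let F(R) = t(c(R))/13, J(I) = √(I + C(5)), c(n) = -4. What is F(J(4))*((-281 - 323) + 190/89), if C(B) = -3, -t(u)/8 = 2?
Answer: 857056/1157 ≈ 740.76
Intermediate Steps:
t(u) = -16 (t(u) = -8*2 = -16)
J(I) = √(-3 + I) (J(I) = √(I - 3) = √(-3 + I))
F(R) = -16/13
F(J(4))*((-281 - 323) + 190/89) = -16*((-281 - 323) + 190/89)/13 = -16*(-604 + 190*(1/89))/13 = -16*(-604 + 190/89)/13 = -16/13*(-53566/89) = 857056/1157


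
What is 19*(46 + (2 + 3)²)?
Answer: 1349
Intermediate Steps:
19*(46 + (2 + 3)²) = 19*(46 + 5²) = 19*(46 + 25) = 19*71 = 1349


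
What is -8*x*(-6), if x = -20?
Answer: -960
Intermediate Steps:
-8*x*(-6) = -8*(-20)*(-6) = 160*(-6) = -960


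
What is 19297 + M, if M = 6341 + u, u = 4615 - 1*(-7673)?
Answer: 37926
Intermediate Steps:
u = 12288 (u = 4615 + 7673 = 12288)
M = 18629 (M = 6341 + 12288 = 18629)
19297 + M = 19297 + 18629 = 37926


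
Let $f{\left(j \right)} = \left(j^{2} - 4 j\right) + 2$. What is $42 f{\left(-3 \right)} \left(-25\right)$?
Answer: $-24150$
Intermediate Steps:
$f{\left(j \right)} = 2 + j^{2} - 4 j$
$42 f{\left(-3 \right)} \left(-25\right) = 42 \left(2 + \left(-3\right)^{2} - -12\right) \left(-25\right) = 42 \left(2 + 9 + 12\right) \left(-25\right) = 42 \cdot 23 \left(-25\right) = 966 \left(-25\right) = -24150$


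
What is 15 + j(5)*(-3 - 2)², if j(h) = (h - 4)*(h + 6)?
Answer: 290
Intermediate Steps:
j(h) = (-4 + h)*(6 + h)
15 + j(5)*(-3 - 2)² = 15 + (-24 + 5² + 2*5)*(-3 - 2)² = 15 + (-24 + 25 + 10)*(-5)² = 15 + 11*25 = 15 + 275 = 290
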